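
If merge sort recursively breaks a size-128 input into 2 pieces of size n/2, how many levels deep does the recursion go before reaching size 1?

For divide and conquer with division factor 2:

Problem sizes at each level:
Level 0: 128
Level 1: 64
Level 2: 32
Level 3: 16
Level 4: 8
Level 5: 4
Level 6: 2
Level 7: 1

The root is level 0 and the size-1 base case is level 7 (the tree spans levels 0 through 7, i.e. 8 levels counting the root), so the depth is the number of divisions: log_2(128) = 7

The recursion tree depth is log_2(128) = 7. At each level, the problem size is divided by 2, so it takes 7 divisions to reduce to a base case of size 1. The algorithm makes 2 recursive calls at each level.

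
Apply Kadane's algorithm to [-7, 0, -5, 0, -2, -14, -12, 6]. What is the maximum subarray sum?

Using Kadane's algorithm on [-7, 0, -5, 0, -2, -14, -12, 6]:

Scanning through the array:
Position 1 (value 0): max_ending_here = 0, max_so_far = 0
Position 2 (value -5): max_ending_here = -5, max_so_far = 0
Position 3 (value 0): max_ending_here = 0, max_so_far = 0
Position 4 (value -2): max_ending_here = -2, max_so_far = 0
Position 5 (value -14): max_ending_here = -14, max_so_far = 0
Position 6 (value -12): max_ending_here = -12, max_so_far = 0
Position 7 (value 6): max_ending_here = 6, max_so_far = 6

Maximum subarray: [6]
Maximum sum: 6

The maximum subarray is [6] with sum 6. This subarray runs from index 7 to index 7.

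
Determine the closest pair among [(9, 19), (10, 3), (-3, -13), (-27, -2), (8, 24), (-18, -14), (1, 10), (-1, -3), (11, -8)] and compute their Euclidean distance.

Computing all pairwise distances among 9 points:

d((9, 19), (10, 3)) = 16.0312
d((9, 19), (-3, -13)) = 34.176
d((9, 19), (-27, -2)) = 41.6773
d((9, 19), (8, 24)) = 5.099 <-- minimum
d((9, 19), (-18, -14)) = 42.638
d((9, 19), (1, 10)) = 12.0416
d((9, 19), (-1, -3)) = 24.1661
d((9, 19), (11, -8)) = 27.074
d((10, 3), (-3, -13)) = 20.6155
d((10, 3), (-27, -2)) = 37.3363
d((10, 3), (8, 24)) = 21.095
d((10, 3), (-18, -14)) = 32.7567
d((10, 3), (1, 10)) = 11.4018
d((10, 3), (-1, -3)) = 12.53
d((10, 3), (11, -8)) = 11.0454
d((-3, -13), (-27, -2)) = 26.4008
d((-3, -13), (8, 24)) = 38.6005
d((-3, -13), (-18, -14)) = 15.0333
d((-3, -13), (1, 10)) = 23.3452
d((-3, -13), (-1, -3)) = 10.198
d((-3, -13), (11, -8)) = 14.8661
d((-27, -2), (8, 24)) = 43.6005
d((-27, -2), (-18, -14)) = 15.0
d((-27, -2), (1, 10)) = 30.4631
d((-27, -2), (-1, -3)) = 26.0192
d((-27, -2), (11, -8)) = 38.4708
d((8, 24), (-18, -14)) = 46.0435
d((8, 24), (1, 10)) = 15.6525
d((8, 24), (-1, -3)) = 28.4605
d((8, 24), (11, -8)) = 32.1403
d((-18, -14), (1, 10)) = 30.6105
d((-18, -14), (-1, -3)) = 20.2485
d((-18, -14), (11, -8)) = 29.6142
d((1, 10), (-1, -3)) = 13.1529
d((1, 10), (11, -8)) = 20.5913
d((-1, -3), (11, -8)) = 13.0

Closest pair: (9, 19) and (8, 24) with distance 5.099

The closest pair is (9, 19) and (8, 24) with Euclidean distance 5.099. For 9 points, brute-force pairwise comparison is shown above. For large n, the divide-and-conquer algorithm (sort by x, recurse on halves, check the dividing strip) achieves O(n log n).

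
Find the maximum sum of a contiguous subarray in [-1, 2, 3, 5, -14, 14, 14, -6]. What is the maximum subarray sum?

Using Kadane's algorithm on [-1, 2, 3, 5, -14, 14, 14, -6]:

Scanning through the array:
Position 1 (value 2): max_ending_here = 2, max_so_far = 2
Position 2 (value 3): max_ending_here = 5, max_so_far = 5
Position 3 (value 5): max_ending_here = 10, max_so_far = 10
Position 4 (value -14): max_ending_here = -4, max_so_far = 10
Position 5 (value 14): max_ending_here = 14, max_so_far = 14
Position 6 (value 14): max_ending_here = 28, max_so_far = 28
Position 7 (value -6): max_ending_here = 22, max_so_far = 28

Maximum subarray: [14, 14]
Maximum sum: 28

The maximum subarray is [14, 14] with sum 28. This subarray runs from index 5 to index 6.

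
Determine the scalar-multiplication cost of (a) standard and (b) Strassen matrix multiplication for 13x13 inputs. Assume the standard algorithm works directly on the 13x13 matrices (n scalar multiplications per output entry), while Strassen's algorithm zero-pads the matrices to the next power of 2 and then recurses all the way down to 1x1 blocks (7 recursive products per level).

Matrix multiplication for 13x13 matrices:

Strassen's algorithm requires power-of-2 dimensions. Pad 13x13 to 16x16 (next power of 2).

Standard algorithm: 13^3 = 2197 multiplications
Strassen's algorithm: 7^(log2(16)) = 7^4 = 2401 multiplications
Difference: 2197 - 2401 = -204 (Strassen uses MORE here due to padding overhead — for small or just-over-power-of-2 n, padding can outweigh the per-level savings)

Standard: 2197 multiplications (13^3). Strassen: 2401 multiplications (7^4, after padding to 16x16). Strassen reduces 8 recursive multiplications to 7 at each level.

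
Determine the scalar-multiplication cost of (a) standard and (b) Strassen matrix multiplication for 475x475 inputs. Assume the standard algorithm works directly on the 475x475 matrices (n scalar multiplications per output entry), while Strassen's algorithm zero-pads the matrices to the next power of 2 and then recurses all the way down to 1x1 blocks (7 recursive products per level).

Matrix multiplication for 475x475 matrices:

Strassen's algorithm requires power-of-2 dimensions. Pad 475x475 to 512x512 (next power of 2).

Standard algorithm: 475^3 = 107171875 multiplications
Strassen's algorithm: 7^(log2(512)) = 7^9 = 40353607 multiplications
Savings: 107171875 - 40353607 = 66818268 multiplications

Standard: 107171875 multiplications (475^3). Strassen: 40353607 multiplications (7^9, after padding to 512x512). Strassen reduces 8 recursive multiplications to 7 at each level.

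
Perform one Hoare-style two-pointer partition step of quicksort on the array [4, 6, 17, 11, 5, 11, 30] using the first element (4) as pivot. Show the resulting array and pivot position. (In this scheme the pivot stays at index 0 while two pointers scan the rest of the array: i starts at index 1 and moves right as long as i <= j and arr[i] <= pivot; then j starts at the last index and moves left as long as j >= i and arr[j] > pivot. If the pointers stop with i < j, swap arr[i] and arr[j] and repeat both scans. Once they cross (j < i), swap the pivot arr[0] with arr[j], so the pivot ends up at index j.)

Hoare-style two-pointer partition with pivot = 4:

Initial array: [4, 6, 17, 11, 5, 11, 30]

Pointers start at i = 1, j = 6.
i ends at 1, j ends at 0: the pointers have crossed (j < i), so scanning stops.

j = 0, so swapping arr[0] with arr[j] leaves the pivot at position 0: [4, 6, 17, 11, 5, 11, 30]
Pivot position: 0

After partitioning with pivot 4, the array becomes [4, 6, 17, 11, 5, 11, 30]. The pivot is placed at index 0. All elements to the left of the pivot are <= 4, and all elements to the right are > 4.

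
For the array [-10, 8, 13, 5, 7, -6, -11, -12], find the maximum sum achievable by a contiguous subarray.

Using Kadane's algorithm on [-10, 8, 13, 5, 7, -6, -11, -12]:

Scanning through the array:
Position 1 (value 8): max_ending_here = 8, max_so_far = 8
Position 2 (value 13): max_ending_here = 21, max_so_far = 21
Position 3 (value 5): max_ending_here = 26, max_so_far = 26
Position 4 (value 7): max_ending_here = 33, max_so_far = 33
Position 5 (value -6): max_ending_here = 27, max_so_far = 33
Position 6 (value -11): max_ending_here = 16, max_so_far = 33
Position 7 (value -12): max_ending_here = 4, max_so_far = 33

Maximum subarray: [8, 13, 5, 7]
Maximum sum: 33

The maximum subarray is [8, 13, 5, 7] with sum 33. This subarray runs from index 1 to index 4.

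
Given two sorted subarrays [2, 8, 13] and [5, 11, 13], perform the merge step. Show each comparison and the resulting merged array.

Merging process:

Compare 2 vs 5: take 2 from left. Merged: [2]
Compare 8 vs 5: take 5 from right. Merged: [2, 5]
Compare 8 vs 11: take 8 from left. Merged: [2, 5, 8]
Compare 13 vs 11: take 11 from right. Merged: [2, 5, 8, 11]
Compare 13 vs 13: take 13 from left. Merged: [2, 5, 8, 11, 13]
Append remaining from right: [13]. Merged: [2, 5, 8, 11, 13, 13]

Final merged array: [2, 5, 8, 11, 13, 13]
Total comparisons: 5

The merged array is [2, 5, 8, 11, 13, 13], requiring 5 comparisons. The merge step runs in O(n) time where n is the total number of elements.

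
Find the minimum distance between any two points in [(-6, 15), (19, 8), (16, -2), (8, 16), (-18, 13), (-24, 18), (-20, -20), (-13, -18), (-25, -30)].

Computing all pairwise distances among 9 points:

d((-6, 15), (19, 8)) = 25.9615
d((-6, 15), (16, -2)) = 27.8029
d((-6, 15), (8, 16)) = 14.0357
d((-6, 15), (-18, 13)) = 12.1655
d((-6, 15), (-24, 18)) = 18.2483
d((-6, 15), (-20, -20)) = 37.6962
d((-6, 15), (-13, -18)) = 33.7343
d((-6, 15), (-25, -30)) = 48.8467
d((19, 8), (16, -2)) = 10.4403
d((19, 8), (8, 16)) = 13.6015
d((19, 8), (-18, 13)) = 37.3363
d((19, 8), (-24, 18)) = 44.1475
d((19, 8), (-20, -20)) = 48.0104
d((19, 8), (-13, -18)) = 41.2311
d((19, 8), (-25, -30)) = 58.1378
d((16, -2), (8, 16)) = 19.6977
d((16, -2), (-18, 13)) = 37.1618
d((16, -2), (-24, 18)) = 44.7214
d((16, -2), (-20, -20)) = 40.2492
d((16, -2), (-13, -18)) = 33.121
d((16, -2), (-25, -30)) = 49.6488
d((8, 16), (-18, 13)) = 26.1725
d((8, 16), (-24, 18)) = 32.0624
d((8, 16), (-20, -20)) = 45.607
d((8, 16), (-13, -18)) = 39.9625
d((8, 16), (-25, -30)) = 56.6127
d((-18, 13), (-24, 18)) = 7.8102
d((-18, 13), (-20, -20)) = 33.0606
d((-18, 13), (-13, -18)) = 31.4006
d((-18, 13), (-25, -30)) = 43.566
d((-24, 18), (-20, -20)) = 38.2099
d((-24, 18), (-13, -18)) = 37.6431
d((-24, 18), (-25, -30)) = 48.0104
d((-20, -20), (-13, -18)) = 7.2801 <-- minimum
d((-20, -20), (-25, -30)) = 11.1803
d((-13, -18), (-25, -30)) = 16.9706

Closest pair: (-20, -20) and (-13, -18) with distance 7.2801

The closest pair is (-20, -20) and (-13, -18) with Euclidean distance 7.2801. For 9 points, brute-force pairwise comparison is shown above. For large n, the divide-and-conquer algorithm (sort by x, recurse on halves, check the dividing strip) achieves O(n log n).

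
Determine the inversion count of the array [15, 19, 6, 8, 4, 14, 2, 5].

Finding inversions in [15, 19, 6, 8, 4, 14, 2, 5]:

(0, 2): arr[0]=15 > arr[2]=6
(0, 3): arr[0]=15 > arr[3]=8
(0, 4): arr[0]=15 > arr[4]=4
(0, 5): arr[0]=15 > arr[5]=14
(0, 6): arr[0]=15 > arr[6]=2
(0, 7): arr[0]=15 > arr[7]=5
(1, 2): arr[1]=19 > arr[2]=6
(1, 3): arr[1]=19 > arr[3]=8
(1, 4): arr[1]=19 > arr[4]=4
(1, 5): arr[1]=19 > arr[5]=14
(1, 6): arr[1]=19 > arr[6]=2
(1, 7): arr[1]=19 > arr[7]=5
(2, 4): arr[2]=6 > arr[4]=4
(2, 6): arr[2]=6 > arr[6]=2
(2, 7): arr[2]=6 > arr[7]=5
(3, 4): arr[3]=8 > arr[4]=4
(3, 6): arr[3]=8 > arr[6]=2
(3, 7): arr[3]=8 > arr[7]=5
(4, 6): arr[4]=4 > arr[6]=2
(5, 6): arr[5]=14 > arr[6]=2
(5, 7): arr[5]=14 > arr[7]=5

Total inversions: 21

The array has 21 inversion(s): (0,2), (0,3), (0,4), (0,5), (0,6), (0,7), (1,2), (1,3), (1,4), (1,5), (1,6), (1,7), (2,4), (2,6), (2,7), (3,4), (3,6), (3,7), (4,6), (5,6), (5,7). Each pair (i,j) satisfies i < j and arr[i] > arr[j].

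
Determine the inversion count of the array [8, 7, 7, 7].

Finding inversions in [8, 7, 7, 7]:

(0, 1): arr[0]=8 > arr[1]=7
(0, 2): arr[0]=8 > arr[2]=7
(0, 3): arr[0]=8 > arr[3]=7

Total inversions: 3

The array has 3 inversion(s): (0,1), (0,2), (0,3). Each pair (i,j) satisfies i < j and arr[i] > arr[j].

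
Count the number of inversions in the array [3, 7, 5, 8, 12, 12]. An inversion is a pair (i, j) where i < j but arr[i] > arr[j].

Finding inversions in [3, 7, 5, 8, 12, 12]:

(1, 2): arr[1]=7 > arr[2]=5

Total inversions: 1

The array has 1 inversion(s): (1,2). Each pair (i,j) satisfies i < j and arr[i] > arr[j].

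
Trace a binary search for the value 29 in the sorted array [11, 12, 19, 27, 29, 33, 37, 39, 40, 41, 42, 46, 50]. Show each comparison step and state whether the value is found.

Binary search for 29 in [11, 12, 19, 27, 29, 33, 37, 39, 40, 41, 42, 46, 50]:

lo=0, hi=12, mid=6, arr[mid]=37 -> 37 > 29, search left half
lo=0, hi=5, mid=2, arr[mid]=19 -> 19 < 29, search right half
lo=3, hi=5, mid=4, arr[mid]=29 -> Found target at index 4!

Binary search finds 29 at index 4 after 3 comparisons. The search repeatedly halves the search space by comparing with the middle element.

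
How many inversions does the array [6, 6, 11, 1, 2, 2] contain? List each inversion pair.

Finding inversions in [6, 6, 11, 1, 2, 2]:

(0, 3): arr[0]=6 > arr[3]=1
(0, 4): arr[0]=6 > arr[4]=2
(0, 5): arr[0]=6 > arr[5]=2
(1, 3): arr[1]=6 > arr[3]=1
(1, 4): arr[1]=6 > arr[4]=2
(1, 5): arr[1]=6 > arr[5]=2
(2, 3): arr[2]=11 > arr[3]=1
(2, 4): arr[2]=11 > arr[4]=2
(2, 5): arr[2]=11 > arr[5]=2

Total inversions: 9

The array has 9 inversion(s): (0,3), (0,4), (0,5), (1,3), (1,4), (1,5), (2,3), (2,4), (2,5). Each pair (i,j) satisfies i < j and arr[i] > arr[j].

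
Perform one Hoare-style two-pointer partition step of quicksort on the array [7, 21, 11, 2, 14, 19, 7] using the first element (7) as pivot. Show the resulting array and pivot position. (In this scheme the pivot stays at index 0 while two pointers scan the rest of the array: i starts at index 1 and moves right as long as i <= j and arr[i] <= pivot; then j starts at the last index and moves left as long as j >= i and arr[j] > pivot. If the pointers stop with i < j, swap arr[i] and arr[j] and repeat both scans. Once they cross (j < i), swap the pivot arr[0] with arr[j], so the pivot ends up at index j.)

Hoare-style two-pointer partition with pivot = 7:

Initial array: [7, 21, 11, 2, 14, 19, 7]

Pointers start at i = 1, j = 6.
i stops at index 1 (arr[1]=21 > 7), j stops at index 6 (arr[6]=7 <= 7): swap arr[1] and arr[6], array becomes [7, 7, 11, 2, 14, 19, 21]
i stops at index 2 (arr[2]=11 > 7), j stops at index 3 (arr[3]=2 <= 7): swap arr[2] and arr[3], array becomes [7, 7, 2, 11, 14, 19, 21]
i ends at 3, j ends at 2: the pointers have crossed (j < i), so scanning stops.

Swap pivot arr[0] with arr[2] to place pivot at position 2: [2, 7, 7, 11, 14, 19, 21]
Pivot position: 2

After partitioning with pivot 7, the array becomes [2, 7, 7, 11, 14, 19, 21]. The pivot is placed at index 2. All elements to the left of the pivot are <= 7, and all elements to the right are > 7.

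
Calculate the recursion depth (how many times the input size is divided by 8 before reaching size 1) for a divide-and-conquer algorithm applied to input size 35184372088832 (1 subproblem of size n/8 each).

For divide and conquer with division factor 8:

Problem sizes at each level:
Level 0: 35184372088832
Level 1: 4398046511104
Level 2: 549755813888
Level 3: 68719476736
Level 4: 8589934592
Level 5: 1073741824
Level 6: 134217728
Level 7: 16777216
Level 8: 2097152
Level 9: 262144
Level 10: 32768
Level 11: 4096
Level 12: 512
Level 13: 64
Level 14: 8
Level 15: 1

The root is level 0 and the size-1 base case is level 15 (the tree spans levels 0 through 15, i.e. 16 levels counting the root), so the depth is the number of divisions: log_8(35184372088832) = 15

The recursion tree depth is log_8(35184372088832) = 15. At each level, the problem size is divided by 8, so it takes 15 divisions to reduce to a base case of size 1. The algorithm makes 1 recursive call at each level.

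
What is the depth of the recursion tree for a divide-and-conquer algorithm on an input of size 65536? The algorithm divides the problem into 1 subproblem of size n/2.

For divide and conquer with division factor 2:

Problem sizes at each level:
Level 0: 65536
Level 1: 32768
Level 2: 16384
Level 3: 8192
Level 4: 4096
Level 5: 2048
Level 6: 1024
Level 7: 512
Level 8: 256
Level 9: 128
Level 10: 64
Level 11: 32
Level 12: 16
Level 13: 8
Level 14: 4
Level 15: 2
Level 16: 1

The root is level 0 and the size-1 base case is level 16 (the tree spans levels 0 through 16, i.e. 17 levels counting the root), so the depth is the number of divisions: log_2(65536) = 16

The recursion tree depth is log_2(65536) = 16. At each level, the problem size is divided by 2, so it takes 16 divisions to reduce to a base case of size 1. The algorithm makes 1 recursive call at each level.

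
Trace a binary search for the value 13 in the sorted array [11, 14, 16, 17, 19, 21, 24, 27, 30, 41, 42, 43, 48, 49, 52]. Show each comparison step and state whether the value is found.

Binary search for 13 in [11, 14, 16, 17, 19, 21, 24, 27, 30, 41, 42, 43, 48, 49, 52]:

lo=0, hi=14, mid=7, arr[mid]=27 -> 27 > 13, search left half
lo=0, hi=6, mid=3, arr[mid]=17 -> 17 > 13, search left half
lo=0, hi=2, mid=1, arr[mid]=14 -> 14 > 13, search left half
lo=0, hi=0, mid=0, arr[mid]=11 -> 11 < 13, search right half
lo=1 > hi=0, target 13 not found

Binary search determines that 13 is not in the array after 4 comparisons. The search space was exhausted without finding the target.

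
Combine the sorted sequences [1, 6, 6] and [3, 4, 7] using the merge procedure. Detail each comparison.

Merging process:

Compare 1 vs 3: take 1 from left. Merged: [1]
Compare 6 vs 3: take 3 from right. Merged: [1, 3]
Compare 6 vs 4: take 4 from right. Merged: [1, 3, 4]
Compare 6 vs 7: take 6 from left. Merged: [1, 3, 4, 6]
Compare 6 vs 7: take 6 from left. Merged: [1, 3, 4, 6, 6]
Append remaining from right: [7]. Merged: [1, 3, 4, 6, 6, 7]

Final merged array: [1, 3, 4, 6, 6, 7]
Total comparisons: 5

The merged array is [1, 3, 4, 6, 6, 7], requiring 5 comparisons. The merge step runs in O(n) time where n is the total number of elements.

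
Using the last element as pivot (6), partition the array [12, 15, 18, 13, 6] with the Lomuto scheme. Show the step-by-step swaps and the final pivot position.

Lomuto partition with pivot = 6:

Initial array: [12, 15, 18, 13, 6]

arr[0]=12 > 6: no swap
arr[1]=15 > 6: no swap
arr[2]=18 > 6: no swap
arr[3]=13 > 6: no swap

Place pivot at position 0: [6, 15, 18, 13, 12]
Pivot position: 0

After partitioning with pivot 6, the array becomes [6, 15, 18, 13, 12]. The pivot is placed at index 0. All elements to the left of the pivot are <= 6, and all elements to the right are > 6.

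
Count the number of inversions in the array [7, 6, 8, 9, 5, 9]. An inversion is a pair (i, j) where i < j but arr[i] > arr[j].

Finding inversions in [7, 6, 8, 9, 5, 9]:

(0, 1): arr[0]=7 > arr[1]=6
(0, 4): arr[0]=7 > arr[4]=5
(1, 4): arr[1]=6 > arr[4]=5
(2, 4): arr[2]=8 > arr[4]=5
(3, 4): arr[3]=9 > arr[4]=5

Total inversions: 5

The array has 5 inversion(s): (0,1), (0,4), (1,4), (2,4), (3,4). Each pair (i,j) satisfies i < j and arr[i] > arr[j].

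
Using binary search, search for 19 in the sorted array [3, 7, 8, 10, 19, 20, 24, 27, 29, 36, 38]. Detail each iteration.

Binary search for 19 in [3, 7, 8, 10, 19, 20, 24, 27, 29, 36, 38]:

lo=0, hi=10, mid=5, arr[mid]=20 -> 20 > 19, search left half
lo=0, hi=4, mid=2, arr[mid]=8 -> 8 < 19, search right half
lo=3, hi=4, mid=3, arr[mid]=10 -> 10 < 19, search right half
lo=4, hi=4, mid=4, arr[mid]=19 -> Found target at index 4!

Binary search finds 19 at index 4 after 4 comparisons. The search repeatedly halves the search space by comparing with the middle element.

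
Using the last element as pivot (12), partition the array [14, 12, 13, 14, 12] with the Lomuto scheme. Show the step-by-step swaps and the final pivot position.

Lomuto partition with pivot = 12:

Initial array: [14, 12, 13, 14, 12]

arr[0]=14 > 12: no swap
arr[1]=12 <= 12: swap with position 0, array becomes [12, 14, 13, 14, 12]
arr[2]=13 > 12: no swap
arr[3]=14 > 12: no swap

Place pivot at position 1: [12, 12, 13, 14, 14]
Pivot position: 1

After partitioning with pivot 12, the array becomes [12, 12, 13, 14, 14]. The pivot is placed at index 1. All elements to the left of the pivot are <= 12, and all elements to the right are > 12.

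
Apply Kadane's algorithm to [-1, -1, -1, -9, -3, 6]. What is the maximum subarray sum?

Using Kadane's algorithm on [-1, -1, -1, -9, -3, 6]:

Scanning through the array:
Position 1 (value -1): max_ending_here = -1, max_so_far = -1
Position 2 (value -1): max_ending_here = -1, max_so_far = -1
Position 3 (value -9): max_ending_here = -9, max_so_far = -1
Position 4 (value -3): max_ending_here = -3, max_so_far = -1
Position 5 (value 6): max_ending_here = 6, max_so_far = 6

Maximum subarray: [6]
Maximum sum: 6

The maximum subarray is [6] with sum 6. This subarray runs from index 5 to index 5.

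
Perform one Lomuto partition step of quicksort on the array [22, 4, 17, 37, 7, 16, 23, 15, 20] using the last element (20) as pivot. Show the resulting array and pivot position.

Lomuto partition with pivot = 20:

Initial array: [22, 4, 17, 37, 7, 16, 23, 15, 20]

arr[0]=22 > 20: no swap
arr[1]=4 <= 20: swap with position 0, array becomes [4, 22, 17, 37, 7, 16, 23, 15, 20]
arr[2]=17 <= 20: swap with position 1, array becomes [4, 17, 22, 37, 7, 16, 23, 15, 20]
arr[3]=37 > 20: no swap
arr[4]=7 <= 20: swap with position 2, array becomes [4, 17, 7, 37, 22, 16, 23, 15, 20]
arr[5]=16 <= 20: swap with position 3, array becomes [4, 17, 7, 16, 22, 37, 23, 15, 20]
arr[6]=23 > 20: no swap
arr[7]=15 <= 20: swap with position 4, array becomes [4, 17, 7, 16, 15, 37, 23, 22, 20]

Place pivot at position 5: [4, 17, 7, 16, 15, 20, 23, 22, 37]
Pivot position: 5

After partitioning with pivot 20, the array becomes [4, 17, 7, 16, 15, 20, 23, 22, 37]. The pivot is placed at index 5. All elements to the left of the pivot are <= 20, and all elements to the right are > 20.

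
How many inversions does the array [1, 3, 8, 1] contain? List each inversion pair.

Finding inversions in [1, 3, 8, 1]:

(1, 3): arr[1]=3 > arr[3]=1
(2, 3): arr[2]=8 > arr[3]=1

Total inversions: 2

The array has 2 inversion(s): (1,3), (2,3). Each pair (i,j) satisfies i < j and arr[i] > arr[j].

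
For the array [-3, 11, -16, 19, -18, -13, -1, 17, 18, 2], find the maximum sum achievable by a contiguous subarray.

Using Kadane's algorithm on [-3, 11, -16, 19, -18, -13, -1, 17, 18, 2]:

Scanning through the array:
Position 1 (value 11): max_ending_here = 11, max_so_far = 11
Position 2 (value -16): max_ending_here = -5, max_so_far = 11
Position 3 (value 19): max_ending_here = 19, max_so_far = 19
Position 4 (value -18): max_ending_here = 1, max_so_far = 19
Position 5 (value -13): max_ending_here = -12, max_so_far = 19
Position 6 (value -1): max_ending_here = -1, max_so_far = 19
Position 7 (value 17): max_ending_here = 17, max_so_far = 19
Position 8 (value 18): max_ending_here = 35, max_so_far = 35
Position 9 (value 2): max_ending_here = 37, max_so_far = 37

Maximum subarray: [17, 18, 2]
Maximum sum: 37

The maximum subarray is [17, 18, 2] with sum 37. This subarray runs from index 7 to index 9.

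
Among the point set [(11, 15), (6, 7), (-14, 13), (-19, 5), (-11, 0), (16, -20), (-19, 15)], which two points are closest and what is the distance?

Computing all pairwise distances among 7 points:

d((11, 15), (6, 7)) = 9.434
d((11, 15), (-14, 13)) = 25.0799
d((11, 15), (-19, 5)) = 31.6228
d((11, 15), (-11, 0)) = 26.6271
d((11, 15), (16, -20)) = 35.3553
d((11, 15), (-19, 15)) = 30.0
d((6, 7), (-14, 13)) = 20.8806
d((6, 7), (-19, 5)) = 25.0799
d((6, 7), (-11, 0)) = 18.3848
d((6, 7), (16, -20)) = 28.7924
d((6, 7), (-19, 15)) = 26.2488
d((-14, 13), (-19, 5)) = 9.434
d((-14, 13), (-11, 0)) = 13.3417
d((-14, 13), (16, -20)) = 44.5982
d((-14, 13), (-19, 15)) = 5.3852 <-- minimum
d((-19, 5), (-11, 0)) = 9.434
d((-19, 5), (16, -20)) = 43.0116
d((-19, 5), (-19, 15)) = 10.0
d((-11, 0), (16, -20)) = 33.6006
d((-11, 0), (-19, 15)) = 17.0
d((16, -20), (-19, 15)) = 49.4975

Closest pair: (-14, 13) and (-19, 15) with distance 5.3852

The closest pair is (-14, 13) and (-19, 15) with Euclidean distance 5.3852. For 7 points, brute-force pairwise comparison is shown above. For large n, the divide-and-conquer algorithm (sort by x, recurse on halves, check the dividing strip) achieves O(n log n).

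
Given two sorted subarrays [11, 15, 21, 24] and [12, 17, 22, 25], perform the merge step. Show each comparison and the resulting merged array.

Merging process:

Compare 11 vs 12: take 11 from left. Merged: [11]
Compare 15 vs 12: take 12 from right. Merged: [11, 12]
Compare 15 vs 17: take 15 from left. Merged: [11, 12, 15]
Compare 21 vs 17: take 17 from right. Merged: [11, 12, 15, 17]
Compare 21 vs 22: take 21 from left. Merged: [11, 12, 15, 17, 21]
Compare 24 vs 22: take 22 from right. Merged: [11, 12, 15, 17, 21, 22]
Compare 24 vs 25: take 24 from left. Merged: [11, 12, 15, 17, 21, 22, 24]
Append remaining from right: [25]. Merged: [11, 12, 15, 17, 21, 22, 24, 25]

Final merged array: [11, 12, 15, 17, 21, 22, 24, 25]
Total comparisons: 7

The merged array is [11, 12, 15, 17, 21, 22, 24, 25], requiring 7 comparisons. The merge step runs in O(n) time where n is the total number of elements.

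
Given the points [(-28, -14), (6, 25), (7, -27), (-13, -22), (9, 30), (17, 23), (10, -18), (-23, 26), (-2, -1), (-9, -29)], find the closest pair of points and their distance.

Computing all pairwise distances among 10 points:

d((-28, -14), (6, 25)) = 51.7397
d((-28, -14), (7, -27)) = 37.3363
d((-28, -14), (-13, -22)) = 17.0
d((-28, -14), (9, 30)) = 57.4891
d((-28, -14), (17, 23)) = 58.258
d((-28, -14), (10, -18)) = 38.2099
d((-28, -14), (-23, 26)) = 40.3113
d((-28, -14), (-2, -1)) = 29.0689
d((-28, -14), (-9, -29)) = 24.2074
d((6, 25), (7, -27)) = 52.0096
d((6, 25), (-13, -22)) = 50.6952
d((6, 25), (9, 30)) = 5.831 <-- minimum
d((6, 25), (17, 23)) = 11.1803
d((6, 25), (10, -18)) = 43.1856
d((6, 25), (-23, 26)) = 29.0172
d((6, 25), (-2, -1)) = 27.2029
d((6, 25), (-9, -29)) = 56.0446
d((7, -27), (-13, -22)) = 20.6155
d((7, -27), (9, 30)) = 57.0351
d((7, -27), (17, 23)) = 50.9902
d((7, -27), (10, -18)) = 9.4868
d((7, -27), (-23, 26)) = 60.9016
d((7, -27), (-2, -1)) = 27.5136
d((7, -27), (-9, -29)) = 16.1245
d((-13, -22), (9, 30)) = 56.4624
d((-13, -22), (17, 23)) = 54.0833
d((-13, -22), (10, -18)) = 23.3452
d((-13, -22), (-23, 26)) = 49.0306
d((-13, -22), (-2, -1)) = 23.7065
d((-13, -22), (-9, -29)) = 8.0623
d((9, 30), (17, 23)) = 10.6301
d((9, 30), (10, -18)) = 48.0104
d((9, 30), (-23, 26)) = 32.249
d((9, 30), (-2, -1)) = 32.8938
d((9, 30), (-9, -29)) = 61.6847
d((17, 23), (10, -18)) = 41.5933
d((17, 23), (-23, 26)) = 40.1123
d((17, 23), (-2, -1)) = 30.6105
d((17, 23), (-9, -29)) = 58.1378
d((10, -18), (-23, 26)) = 55.0
d((10, -18), (-2, -1)) = 20.8087
d((10, -18), (-9, -29)) = 21.9545
d((-23, 26), (-2, -1)) = 34.2053
d((-23, 26), (-9, -29)) = 56.7539
d((-2, -1), (-9, -29)) = 28.8617

Closest pair: (6, 25) and (9, 30) with distance 5.831

The closest pair is (6, 25) and (9, 30) with Euclidean distance 5.831. For 10 points, brute-force pairwise comparison is shown above. For large n, the divide-and-conquer algorithm (sort by x, recurse on halves, check the dividing strip) achieves O(n log n).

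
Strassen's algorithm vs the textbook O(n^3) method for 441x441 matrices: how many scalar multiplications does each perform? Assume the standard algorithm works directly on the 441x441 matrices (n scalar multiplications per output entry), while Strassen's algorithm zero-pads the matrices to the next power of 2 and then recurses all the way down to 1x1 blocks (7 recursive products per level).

Matrix multiplication for 441x441 matrices:

Strassen's algorithm requires power-of-2 dimensions. Pad 441x441 to 512x512 (next power of 2).

Standard algorithm: 441^3 = 85766121 multiplications
Strassen's algorithm: 7^(log2(512)) = 7^9 = 40353607 multiplications
Savings: 85766121 - 40353607 = 45412514 multiplications

Standard: 85766121 multiplications (441^3). Strassen: 40353607 multiplications (7^9, after padding to 512x512). Strassen reduces 8 recursive multiplications to 7 at each level.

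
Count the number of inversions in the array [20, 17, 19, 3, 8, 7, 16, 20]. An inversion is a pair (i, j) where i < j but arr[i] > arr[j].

Finding inversions in [20, 17, 19, 3, 8, 7, 16, 20]:

(0, 1): arr[0]=20 > arr[1]=17
(0, 2): arr[0]=20 > arr[2]=19
(0, 3): arr[0]=20 > arr[3]=3
(0, 4): arr[0]=20 > arr[4]=8
(0, 5): arr[0]=20 > arr[5]=7
(0, 6): arr[0]=20 > arr[6]=16
(1, 3): arr[1]=17 > arr[3]=3
(1, 4): arr[1]=17 > arr[4]=8
(1, 5): arr[1]=17 > arr[5]=7
(1, 6): arr[1]=17 > arr[6]=16
(2, 3): arr[2]=19 > arr[3]=3
(2, 4): arr[2]=19 > arr[4]=8
(2, 5): arr[2]=19 > arr[5]=7
(2, 6): arr[2]=19 > arr[6]=16
(4, 5): arr[4]=8 > arr[5]=7

Total inversions: 15

The array has 15 inversion(s): (0,1), (0,2), (0,3), (0,4), (0,5), (0,6), (1,3), (1,4), (1,5), (1,6), (2,3), (2,4), (2,5), (2,6), (4,5). Each pair (i,j) satisfies i < j and arr[i] > arr[j].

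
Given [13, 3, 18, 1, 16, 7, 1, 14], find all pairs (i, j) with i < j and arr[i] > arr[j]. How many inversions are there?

Finding inversions in [13, 3, 18, 1, 16, 7, 1, 14]:

(0, 1): arr[0]=13 > arr[1]=3
(0, 3): arr[0]=13 > arr[3]=1
(0, 5): arr[0]=13 > arr[5]=7
(0, 6): arr[0]=13 > arr[6]=1
(1, 3): arr[1]=3 > arr[3]=1
(1, 6): arr[1]=3 > arr[6]=1
(2, 3): arr[2]=18 > arr[3]=1
(2, 4): arr[2]=18 > arr[4]=16
(2, 5): arr[2]=18 > arr[5]=7
(2, 6): arr[2]=18 > arr[6]=1
(2, 7): arr[2]=18 > arr[7]=14
(4, 5): arr[4]=16 > arr[5]=7
(4, 6): arr[4]=16 > arr[6]=1
(4, 7): arr[4]=16 > arr[7]=14
(5, 6): arr[5]=7 > arr[6]=1

Total inversions: 15

The array has 15 inversion(s): (0,1), (0,3), (0,5), (0,6), (1,3), (1,6), (2,3), (2,4), (2,5), (2,6), (2,7), (4,5), (4,6), (4,7), (5,6). Each pair (i,j) satisfies i < j and arr[i] > arr[j].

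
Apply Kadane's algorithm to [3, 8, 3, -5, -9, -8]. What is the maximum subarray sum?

Using Kadane's algorithm on [3, 8, 3, -5, -9, -8]:

Scanning through the array:
Position 1 (value 8): max_ending_here = 11, max_so_far = 11
Position 2 (value 3): max_ending_here = 14, max_so_far = 14
Position 3 (value -5): max_ending_here = 9, max_so_far = 14
Position 4 (value -9): max_ending_here = 0, max_so_far = 14
Position 5 (value -8): max_ending_here = -8, max_so_far = 14

Maximum subarray: [3, 8, 3]
Maximum sum: 14

The maximum subarray is [3, 8, 3] with sum 14. This subarray runs from index 0 to index 2.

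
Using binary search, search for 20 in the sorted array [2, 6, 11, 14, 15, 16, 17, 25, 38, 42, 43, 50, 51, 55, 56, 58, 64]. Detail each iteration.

Binary search for 20 in [2, 6, 11, 14, 15, 16, 17, 25, 38, 42, 43, 50, 51, 55, 56, 58, 64]:

lo=0, hi=16, mid=8, arr[mid]=38 -> 38 > 20, search left half
lo=0, hi=7, mid=3, arr[mid]=14 -> 14 < 20, search right half
lo=4, hi=7, mid=5, arr[mid]=16 -> 16 < 20, search right half
lo=6, hi=7, mid=6, arr[mid]=17 -> 17 < 20, search right half
lo=7, hi=7, mid=7, arr[mid]=25 -> 25 > 20, search left half
lo=7 > hi=6, target 20 not found

Binary search determines that 20 is not in the array after 5 comparisons. The search space was exhausted without finding the target.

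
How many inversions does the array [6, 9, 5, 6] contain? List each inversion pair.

Finding inversions in [6, 9, 5, 6]:

(0, 2): arr[0]=6 > arr[2]=5
(1, 2): arr[1]=9 > arr[2]=5
(1, 3): arr[1]=9 > arr[3]=6

Total inversions: 3

The array has 3 inversion(s): (0,2), (1,2), (1,3). Each pair (i,j) satisfies i < j and arr[i] > arr[j].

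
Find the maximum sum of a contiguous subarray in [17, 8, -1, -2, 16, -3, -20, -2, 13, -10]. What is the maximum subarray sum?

Using Kadane's algorithm on [17, 8, -1, -2, 16, -3, -20, -2, 13, -10]:

Scanning through the array:
Position 1 (value 8): max_ending_here = 25, max_so_far = 25
Position 2 (value -1): max_ending_here = 24, max_so_far = 25
Position 3 (value -2): max_ending_here = 22, max_so_far = 25
Position 4 (value 16): max_ending_here = 38, max_so_far = 38
Position 5 (value -3): max_ending_here = 35, max_so_far = 38
Position 6 (value -20): max_ending_here = 15, max_so_far = 38
Position 7 (value -2): max_ending_here = 13, max_so_far = 38
Position 8 (value 13): max_ending_here = 26, max_so_far = 38
Position 9 (value -10): max_ending_here = 16, max_so_far = 38

Maximum subarray: [17, 8, -1, -2, 16]
Maximum sum: 38

The maximum subarray is [17, 8, -1, -2, 16] with sum 38. This subarray runs from index 0 to index 4.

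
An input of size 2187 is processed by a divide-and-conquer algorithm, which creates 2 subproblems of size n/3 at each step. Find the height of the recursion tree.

For divide and conquer with division factor 3:

Problem sizes at each level:
Level 0: 2187
Level 1: 729
Level 2: 243
Level 3: 81
Level 4: 27
Level 5: 9
Level 6: 3
Level 7: 1

The root is level 0 and the size-1 base case is level 7 (the tree spans levels 0 through 7, i.e. 8 levels counting the root), so the depth is the number of divisions: log_3(2187) = 7

The recursion tree depth is log_3(2187) = 7. At each level, the problem size is divided by 3, so it takes 7 divisions to reduce to a base case of size 1. The algorithm makes 2 recursive calls at each level.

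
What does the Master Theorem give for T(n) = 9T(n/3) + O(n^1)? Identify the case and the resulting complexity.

Master Theorem for T(n) = 9T(n/3) + O(n^1):

a = 9, b = 3, c = 1
log_b(a) = log_3(9) = 2.0000

Case 1: c = 1 < log_3(9) = 2.0000
T(n) = O(n^(log_3 9)) = O(n^2)

For T(n) = 9T(n/3) + O(n^1): log_3(9) = 2.0000. This is Case 1 of the Master Theorem (c < log_b(a), work dominated by leaves), giving O(n^2).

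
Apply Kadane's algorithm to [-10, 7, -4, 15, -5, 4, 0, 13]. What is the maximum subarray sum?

Using Kadane's algorithm on [-10, 7, -4, 15, -5, 4, 0, 13]:

Scanning through the array:
Position 1 (value 7): max_ending_here = 7, max_so_far = 7
Position 2 (value -4): max_ending_here = 3, max_so_far = 7
Position 3 (value 15): max_ending_here = 18, max_so_far = 18
Position 4 (value -5): max_ending_here = 13, max_so_far = 18
Position 5 (value 4): max_ending_here = 17, max_so_far = 18
Position 6 (value 0): max_ending_here = 17, max_so_far = 18
Position 7 (value 13): max_ending_here = 30, max_so_far = 30

Maximum subarray: [7, -4, 15, -5, 4, 0, 13]
Maximum sum: 30

The maximum subarray is [7, -4, 15, -5, 4, 0, 13] with sum 30. This subarray runs from index 1 to index 7.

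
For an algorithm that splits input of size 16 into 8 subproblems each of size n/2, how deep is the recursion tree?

For divide and conquer with division factor 2:

Problem sizes at each level:
Level 0: 16
Level 1: 8
Level 2: 4
Level 3: 2
Level 4: 1

The root is level 0 and the size-1 base case is level 4 (the tree spans levels 0 through 4, i.e. 5 levels counting the root), so the depth is the number of divisions: log_2(16) = 4

The recursion tree depth is log_2(16) = 4. At each level, the problem size is divided by 2, so it takes 4 divisions to reduce to a base case of size 1. The algorithm makes 8 recursive calls at each level.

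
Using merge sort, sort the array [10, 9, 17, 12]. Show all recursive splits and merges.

Merge sort trace:

Split: [10, 9, 17, 12] -> [10, 9] and [17, 12]
  Split: [10, 9] -> [10] and [9]
  Merge: [10] + [9] -> [9, 10]
  Split: [17, 12] -> [17] and [12]
  Merge: [17] + [12] -> [12, 17]
Merge: [9, 10] + [12, 17] -> [9, 10, 12, 17]

Final sorted array: [9, 10, 12, 17]

The merge sort proceeds by recursively splitting the array and merging sorted halves.
After all merges, the sorted array is [9, 10, 12, 17].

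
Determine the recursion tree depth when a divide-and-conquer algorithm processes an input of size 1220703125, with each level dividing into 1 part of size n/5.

For divide and conquer with division factor 5:

Problem sizes at each level:
Level 0: 1220703125
Level 1: 244140625
Level 2: 48828125
Level 3: 9765625
Level 4: 1953125
Level 5: 390625
Level 6: 78125
Level 7: 15625
Level 8: 3125
Level 9: 625
Level 10: 125
Level 11: 25
Level 12: 5
Level 13: 1

The root is level 0 and the size-1 base case is level 13 (the tree spans levels 0 through 13, i.e. 14 levels counting the root), so the depth is the number of divisions: log_5(1220703125) = 13

The recursion tree depth is log_5(1220703125) = 13. At each level, the problem size is divided by 5, so it takes 13 divisions to reduce to a base case of size 1. The algorithm makes 1 recursive call at each level.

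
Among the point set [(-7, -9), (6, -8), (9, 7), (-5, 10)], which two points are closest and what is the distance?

Computing all pairwise distances among 4 points:

d((-7, -9), (6, -8)) = 13.0384 <-- minimum
d((-7, -9), (9, 7)) = 22.6274
d((-7, -9), (-5, 10)) = 19.105
d((6, -8), (9, 7)) = 15.2971
d((6, -8), (-5, 10)) = 21.095
d((9, 7), (-5, 10)) = 14.3178

Closest pair: (-7, -9) and (6, -8) with distance 13.0384

The closest pair is (-7, -9) and (6, -8) with Euclidean distance 13.0384. For 4 points, brute-force pairwise comparison is shown above. For large n, the divide-and-conquer algorithm (sort by x, recurse on halves, check the dividing strip) achieves O(n log n).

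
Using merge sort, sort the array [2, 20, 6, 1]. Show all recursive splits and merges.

Merge sort trace:

Split: [2, 20, 6, 1] -> [2, 20] and [6, 1]
  Split: [2, 20] -> [2] and [20]
  Merge: [2] + [20] -> [2, 20]
  Split: [6, 1] -> [6] and [1]
  Merge: [6] + [1] -> [1, 6]
Merge: [2, 20] + [1, 6] -> [1, 2, 6, 20]

Final sorted array: [1, 2, 6, 20]

The merge sort proceeds by recursively splitting the array and merging sorted halves.
After all merges, the sorted array is [1, 2, 6, 20].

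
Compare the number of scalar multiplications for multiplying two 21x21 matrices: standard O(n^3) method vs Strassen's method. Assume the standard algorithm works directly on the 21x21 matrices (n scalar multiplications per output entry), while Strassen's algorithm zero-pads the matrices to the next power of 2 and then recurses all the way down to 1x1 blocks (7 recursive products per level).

Matrix multiplication for 21x21 matrices:

Strassen's algorithm requires power-of-2 dimensions. Pad 21x21 to 32x32 (next power of 2).

Standard algorithm: 21^3 = 9261 multiplications
Strassen's algorithm: 7^(log2(32)) = 7^5 = 16807 multiplications
Difference: 9261 - 16807 = -7546 (Strassen uses MORE here due to padding overhead — for small or just-over-power-of-2 n, padding can outweigh the per-level savings)

Standard: 9261 multiplications (21^3). Strassen: 16807 multiplications (7^5, after padding to 32x32). Strassen reduces 8 recursive multiplications to 7 at each level.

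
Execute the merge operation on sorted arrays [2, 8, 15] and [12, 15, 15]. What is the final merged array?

Merging process:

Compare 2 vs 12: take 2 from left. Merged: [2]
Compare 8 vs 12: take 8 from left. Merged: [2, 8]
Compare 15 vs 12: take 12 from right. Merged: [2, 8, 12]
Compare 15 vs 15: take 15 from left. Merged: [2, 8, 12, 15]
Append remaining from right: [15, 15]. Merged: [2, 8, 12, 15, 15, 15]

Final merged array: [2, 8, 12, 15, 15, 15]
Total comparisons: 4

The merged array is [2, 8, 12, 15, 15, 15], requiring 4 comparisons. The merge step runs in O(n) time where n is the total number of elements.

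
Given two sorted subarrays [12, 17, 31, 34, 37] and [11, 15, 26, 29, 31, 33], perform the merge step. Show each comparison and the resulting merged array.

Merging process:

Compare 12 vs 11: take 11 from right. Merged: [11]
Compare 12 vs 15: take 12 from left. Merged: [11, 12]
Compare 17 vs 15: take 15 from right. Merged: [11, 12, 15]
Compare 17 vs 26: take 17 from left. Merged: [11, 12, 15, 17]
Compare 31 vs 26: take 26 from right. Merged: [11, 12, 15, 17, 26]
Compare 31 vs 29: take 29 from right. Merged: [11, 12, 15, 17, 26, 29]
Compare 31 vs 31: take 31 from left. Merged: [11, 12, 15, 17, 26, 29, 31]
Compare 34 vs 31: take 31 from right. Merged: [11, 12, 15, 17, 26, 29, 31, 31]
Compare 34 vs 33: take 33 from right. Merged: [11, 12, 15, 17, 26, 29, 31, 31, 33]
Append remaining from left: [34, 37]. Merged: [11, 12, 15, 17, 26, 29, 31, 31, 33, 34, 37]

Final merged array: [11, 12, 15, 17, 26, 29, 31, 31, 33, 34, 37]
Total comparisons: 9

The merged array is [11, 12, 15, 17, 26, 29, 31, 31, 33, 34, 37], requiring 9 comparisons. The merge step runs in O(n) time where n is the total number of elements.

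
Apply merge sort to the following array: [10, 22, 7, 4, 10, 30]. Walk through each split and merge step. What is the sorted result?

Merge sort trace:

Split: [10, 22, 7, 4, 10, 30] -> [10, 22, 7] and [4, 10, 30]
  Split: [10, 22, 7] -> [10] and [22, 7]
    Split: [22, 7] -> [22] and [7]
    Merge: [22] + [7] -> [7, 22]
  Merge: [10] + [7, 22] -> [7, 10, 22]
  Split: [4, 10, 30] -> [4] and [10, 30]
    Split: [10, 30] -> [10] and [30]
    Merge: [10] + [30] -> [10, 30]
  Merge: [4] + [10, 30] -> [4, 10, 30]
Merge: [7, 10, 22] + [4, 10, 30] -> [4, 7, 10, 10, 22, 30]

Final sorted array: [4, 7, 10, 10, 22, 30]

The merge sort proceeds by recursively splitting the array and merging sorted halves.
After all merges, the sorted array is [4, 7, 10, 10, 22, 30].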